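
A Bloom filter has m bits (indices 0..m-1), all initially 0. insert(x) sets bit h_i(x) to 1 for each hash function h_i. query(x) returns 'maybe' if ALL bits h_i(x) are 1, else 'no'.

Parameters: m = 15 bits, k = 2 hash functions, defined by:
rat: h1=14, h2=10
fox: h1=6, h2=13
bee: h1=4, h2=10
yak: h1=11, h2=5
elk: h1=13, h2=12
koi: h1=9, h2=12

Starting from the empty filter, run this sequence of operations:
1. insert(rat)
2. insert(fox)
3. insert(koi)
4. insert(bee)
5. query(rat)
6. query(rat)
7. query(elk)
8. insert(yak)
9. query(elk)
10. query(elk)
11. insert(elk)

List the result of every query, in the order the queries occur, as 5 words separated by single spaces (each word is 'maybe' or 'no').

Start: bits=000000000000000
Op 1: insert rat -> sets bits 10 14 -> bits=000000000010001
Op 2: insert fox -> sets bits 6 13 -> bits=000000100010011
Op 3: insert koi -> sets bits 9 12 -> bits=000000100110111
Op 4: insert bee -> sets bits 4 10 -> bits=000010100110111
Op 5: query rat -> checks bit10=1, bit14=1 (all 1) -> maybe
Op 6: query rat -> checks bit10=1, bit14=1 (all 1) -> maybe
Op 7: query elk -> checks bit12=1, bit13=1 (all 1) -> maybe
Op 8: insert yak -> sets bits 5 11 -> bits=000011100111111
Op 9: query elk -> checks bit12=1, bit13=1 (all 1) -> maybe
Op 10: query elk -> checks bit12=1, bit13=1 (all 1) -> maybe
Op 11: insert elk -> sets bits 12 13 -> bits=000011100111111
Query results in order: maybe maybe maybe maybe maybe

Answer: maybe maybe maybe maybe maybe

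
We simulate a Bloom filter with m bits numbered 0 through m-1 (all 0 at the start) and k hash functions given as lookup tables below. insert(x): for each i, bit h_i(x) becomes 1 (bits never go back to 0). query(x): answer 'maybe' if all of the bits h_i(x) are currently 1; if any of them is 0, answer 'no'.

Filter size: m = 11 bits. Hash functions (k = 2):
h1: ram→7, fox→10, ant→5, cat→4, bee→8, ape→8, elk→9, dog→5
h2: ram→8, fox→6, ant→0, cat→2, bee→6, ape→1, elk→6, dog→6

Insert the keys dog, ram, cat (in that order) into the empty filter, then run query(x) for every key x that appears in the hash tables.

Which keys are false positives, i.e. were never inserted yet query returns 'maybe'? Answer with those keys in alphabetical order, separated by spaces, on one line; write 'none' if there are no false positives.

Start: bits=00000000000
After insert 'dog': sets bits 5 6 -> bits=00000110000
After insert 'ram': sets bits 7 8 -> bits=00000111100
After insert 'cat': sets bits 2 4 -> bits=00101111100
Not inserted: ant ape bee elk fox — query each against bits=00101111100:
query ant: checks bit0=0, bit5=1 (has a 0) -> no => not a false positive
query ape: checks bit1=0, bit8=1 (has a 0) -> no => not a false positive
query bee: checks bit6=1, bit8=1 (all 1) -> maybe => FALSE POSITIVE
query elk: checks bit6=1, bit9=0 (has a 0) -> no => not a false positive
query fox: checks bit6=1, bit10=0 (has a 0) -> no => not a false positive
False positives (alphabetical): bee

Answer: bee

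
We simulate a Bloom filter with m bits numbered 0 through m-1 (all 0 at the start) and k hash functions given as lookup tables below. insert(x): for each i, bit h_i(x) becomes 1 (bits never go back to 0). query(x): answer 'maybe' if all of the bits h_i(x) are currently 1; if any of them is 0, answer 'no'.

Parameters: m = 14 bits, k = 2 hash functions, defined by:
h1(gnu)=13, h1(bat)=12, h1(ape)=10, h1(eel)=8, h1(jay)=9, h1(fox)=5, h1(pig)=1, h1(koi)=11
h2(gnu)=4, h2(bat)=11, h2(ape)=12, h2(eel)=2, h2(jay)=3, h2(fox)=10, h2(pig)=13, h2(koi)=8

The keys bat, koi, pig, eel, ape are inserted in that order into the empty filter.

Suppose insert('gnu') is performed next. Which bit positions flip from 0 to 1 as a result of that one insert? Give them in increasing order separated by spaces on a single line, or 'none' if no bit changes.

Start: bits=00000000000000
After insert 'bat': sets bits 11 12 -> bits=00000000000110
After insert 'koi': sets bits 8 11 -> bits=00000000100110
After insert 'pig': sets bits 1 13 -> bits=01000000100111
After insert 'eel': sets bits 2 8 -> bits=01100000100111
After insert 'ape': sets bits 10 12 -> bits=01100000101111
insert 'gnu' would touch bits 4 13; currently bit4=0, bit13=1
Bits that are 0 among those (would change 0->1): 4

Answer: 4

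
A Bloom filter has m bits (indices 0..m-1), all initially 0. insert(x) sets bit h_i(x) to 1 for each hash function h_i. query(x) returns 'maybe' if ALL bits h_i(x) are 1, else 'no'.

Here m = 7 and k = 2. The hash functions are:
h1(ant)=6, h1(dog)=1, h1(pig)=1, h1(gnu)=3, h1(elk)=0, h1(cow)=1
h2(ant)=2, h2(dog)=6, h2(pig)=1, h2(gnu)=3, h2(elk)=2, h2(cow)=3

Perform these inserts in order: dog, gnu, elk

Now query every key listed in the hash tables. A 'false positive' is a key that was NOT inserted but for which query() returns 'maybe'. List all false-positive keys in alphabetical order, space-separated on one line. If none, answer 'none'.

Start: bits=0000000
After insert 'dog': sets bits 1 6 -> bits=0100001
After insert 'gnu': sets bits 3 -> bits=0101001
After insert 'elk': sets bits 0 2 -> bits=1111001
Not inserted: ant cow pig — query each against bits=1111001:
query ant: checks bit2=1, bit6=1 (all 1) -> maybe => FALSE POSITIVE
query cow: checks bit1=1, bit3=1 (all 1) -> maybe => FALSE POSITIVE
query pig: checks bit1=1 (all 1) -> maybe => FALSE POSITIVE
False positives (alphabetical): ant cow pig

Answer: ant cow pig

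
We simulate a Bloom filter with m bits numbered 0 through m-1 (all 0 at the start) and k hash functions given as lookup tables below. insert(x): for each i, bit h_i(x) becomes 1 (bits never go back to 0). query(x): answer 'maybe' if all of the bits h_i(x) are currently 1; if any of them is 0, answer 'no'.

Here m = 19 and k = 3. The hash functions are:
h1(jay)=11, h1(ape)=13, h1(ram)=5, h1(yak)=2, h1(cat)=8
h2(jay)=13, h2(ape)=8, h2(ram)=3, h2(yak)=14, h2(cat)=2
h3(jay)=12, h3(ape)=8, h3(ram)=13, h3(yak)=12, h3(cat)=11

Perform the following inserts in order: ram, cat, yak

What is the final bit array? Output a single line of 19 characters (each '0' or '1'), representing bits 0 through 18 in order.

Answer: 0011010010011110000

Derivation:
Start: bits=0000000000000000000
After insert 'ram': sets bits 3 5 13 -> bits=0001010000000100000
After insert 'cat': sets bits 2 8 11 -> bits=0011010010010100000
After insert 'yak': sets bits 2 12 14 -> bits=0011010010011110000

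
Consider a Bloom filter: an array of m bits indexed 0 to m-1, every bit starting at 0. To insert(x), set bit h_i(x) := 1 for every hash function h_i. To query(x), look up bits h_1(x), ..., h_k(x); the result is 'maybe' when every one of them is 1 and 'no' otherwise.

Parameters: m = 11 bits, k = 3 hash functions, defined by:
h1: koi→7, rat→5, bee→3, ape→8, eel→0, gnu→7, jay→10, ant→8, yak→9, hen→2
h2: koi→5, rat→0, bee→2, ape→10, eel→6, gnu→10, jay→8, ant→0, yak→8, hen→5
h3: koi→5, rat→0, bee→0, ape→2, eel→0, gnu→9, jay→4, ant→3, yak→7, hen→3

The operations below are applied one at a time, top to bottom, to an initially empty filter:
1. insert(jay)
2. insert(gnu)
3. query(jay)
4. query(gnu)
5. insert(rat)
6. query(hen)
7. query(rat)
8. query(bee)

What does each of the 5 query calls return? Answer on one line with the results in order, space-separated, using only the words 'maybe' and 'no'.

Start: bits=00000000000
Op 1: insert jay -> sets bits 4 8 10 -> bits=00001000101
Op 2: insert gnu -> sets bits 7 9 10 -> bits=00001001111
Op 3: query jay -> checks bit4=1, bit8=1, bit10=1 (all 1) -> maybe
Op 4: query gnu -> checks bit7=1, bit9=1, bit10=1 (all 1) -> maybe
Op 5: insert rat -> sets bits 0 5 -> bits=10001101111
Op 6: query hen -> checks bit2=0, bit3=0, bit5=1 (has a 0) -> no
Op 7: query rat -> checks bit0=1, bit5=1 (all 1) -> maybe
Op 8: query bee -> checks bit0=1, bit2=0, bit3=0 (has a 0) -> no
Query results in order: maybe maybe no maybe no

Answer: maybe maybe no maybe no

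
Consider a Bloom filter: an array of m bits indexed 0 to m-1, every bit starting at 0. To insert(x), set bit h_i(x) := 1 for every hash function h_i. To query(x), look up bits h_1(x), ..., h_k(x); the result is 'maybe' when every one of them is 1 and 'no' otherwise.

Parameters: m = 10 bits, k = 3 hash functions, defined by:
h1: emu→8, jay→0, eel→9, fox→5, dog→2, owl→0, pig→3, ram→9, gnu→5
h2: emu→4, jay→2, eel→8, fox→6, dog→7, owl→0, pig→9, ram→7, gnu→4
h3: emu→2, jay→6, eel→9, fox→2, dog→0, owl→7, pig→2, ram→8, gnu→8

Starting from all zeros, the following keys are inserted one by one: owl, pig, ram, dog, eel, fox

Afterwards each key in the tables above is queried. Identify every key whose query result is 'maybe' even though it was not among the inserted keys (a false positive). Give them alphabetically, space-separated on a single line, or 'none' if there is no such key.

Start: bits=0000000000
After insert 'owl': sets bits 0 7 -> bits=1000000100
After insert 'pig': sets bits 2 3 9 -> bits=1011000101
After insert 'ram': sets bits 7 8 9 -> bits=1011000111
After insert 'dog': sets bits 0 2 7 -> bits=1011000111
After insert 'eel': sets bits 8 9 -> bits=1011000111
After insert 'fox': sets bits 2 5 6 -> bits=1011011111
Not inserted: emu gnu jay — query each against bits=1011011111:
query emu: checks bit2=1, bit4=0, bit8=1 (has a 0) -> no => not a false positive
query gnu: checks bit4=0, bit5=1, bit8=1 (has a 0) -> no => not a false positive
query jay: checks bit0=1, bit2=1, bit6=1 (all 1) -> maybe => FALSE POSITIVE
False positives (alphabetical): jay

Answer: jay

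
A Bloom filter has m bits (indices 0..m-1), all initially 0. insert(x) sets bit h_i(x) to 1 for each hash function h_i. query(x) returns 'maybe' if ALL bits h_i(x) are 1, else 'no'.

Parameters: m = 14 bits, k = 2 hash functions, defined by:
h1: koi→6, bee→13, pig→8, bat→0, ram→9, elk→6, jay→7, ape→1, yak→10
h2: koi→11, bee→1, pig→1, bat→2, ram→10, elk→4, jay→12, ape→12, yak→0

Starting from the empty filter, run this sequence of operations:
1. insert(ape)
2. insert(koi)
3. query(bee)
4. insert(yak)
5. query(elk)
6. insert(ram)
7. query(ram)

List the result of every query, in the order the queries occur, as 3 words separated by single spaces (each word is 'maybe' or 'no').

Start: bits=00000000000000
Op 1: insert ape -> sets bits 1 12 -> bits=01000000000010
Op 2: insert koi -> sets bits 6 11 -> bits=01000010000110
Op 3: query bee -> checks bit1=1, bit13=0 (has a 0) -> no
Op 4: insert yak -> sets bits 0 10 -> bits=11000010001110
Op 5: query elk -> checks bit4=0, bit6=1 (has a 0) -> no
Op 6: insert ram -> sets bits 9 10 -> bits=11000010011110
Op 7: query ram -> checks bit9=1, bit10=1 (all 1) -> maybe
Query results in order: no no maybe

Answer: no no maybe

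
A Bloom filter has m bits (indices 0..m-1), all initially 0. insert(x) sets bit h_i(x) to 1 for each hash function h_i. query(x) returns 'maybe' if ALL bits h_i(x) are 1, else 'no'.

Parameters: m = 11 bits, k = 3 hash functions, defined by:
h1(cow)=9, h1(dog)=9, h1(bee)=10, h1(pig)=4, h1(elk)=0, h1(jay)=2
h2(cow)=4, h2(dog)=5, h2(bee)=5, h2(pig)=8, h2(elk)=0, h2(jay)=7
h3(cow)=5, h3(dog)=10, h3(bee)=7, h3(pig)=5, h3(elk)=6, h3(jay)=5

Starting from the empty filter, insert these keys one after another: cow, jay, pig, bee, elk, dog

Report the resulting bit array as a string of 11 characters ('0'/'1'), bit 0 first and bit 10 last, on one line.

Answer: 10101111111

Derivation:
Start: bits=00000000000
After insert 'cow': sets bits 4 5 9 -> bits=00001100010
After insert 'jay': sets bits 2 5 7 -> bits=00101101010
After insert 'pig': sets bits 4 5 8 -> bits=00101101110
After insert 'bee': sets bits 5 7 10 -> bits=00101101111
After insert 'elk': sets bits 0 6 -> bits=10101111111
After insert 'dog': sets bits 5 9 10 -> bits=10101111111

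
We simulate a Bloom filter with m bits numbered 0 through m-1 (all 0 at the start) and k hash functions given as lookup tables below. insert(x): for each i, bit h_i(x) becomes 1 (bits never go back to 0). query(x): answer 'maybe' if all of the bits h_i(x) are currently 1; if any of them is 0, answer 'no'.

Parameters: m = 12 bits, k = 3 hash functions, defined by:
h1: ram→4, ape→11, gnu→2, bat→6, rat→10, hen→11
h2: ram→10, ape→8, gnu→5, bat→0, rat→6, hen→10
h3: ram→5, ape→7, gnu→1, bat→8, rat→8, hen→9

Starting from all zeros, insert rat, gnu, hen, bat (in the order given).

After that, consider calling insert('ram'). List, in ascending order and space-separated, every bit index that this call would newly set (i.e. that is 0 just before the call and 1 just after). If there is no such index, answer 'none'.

Answer: 4

Derivation:
Start: bits=000000000000
After insert 'rat': sets bits 6 8 10 -> bits=000000101010
After insert 'gnu': sets bits 1 2 5 -> bits=011001101010
After insert 'hen': sets bits 9 10 11 -> bits=011001101111
After insert 'bat': sets bits 0 6 8 -> bits=111001101111
insert 'ram' would touch bits 4 5 10; currently bit4=0, bit5=1, bit10=1
Bits that are 0 among those (would change 0->1): 4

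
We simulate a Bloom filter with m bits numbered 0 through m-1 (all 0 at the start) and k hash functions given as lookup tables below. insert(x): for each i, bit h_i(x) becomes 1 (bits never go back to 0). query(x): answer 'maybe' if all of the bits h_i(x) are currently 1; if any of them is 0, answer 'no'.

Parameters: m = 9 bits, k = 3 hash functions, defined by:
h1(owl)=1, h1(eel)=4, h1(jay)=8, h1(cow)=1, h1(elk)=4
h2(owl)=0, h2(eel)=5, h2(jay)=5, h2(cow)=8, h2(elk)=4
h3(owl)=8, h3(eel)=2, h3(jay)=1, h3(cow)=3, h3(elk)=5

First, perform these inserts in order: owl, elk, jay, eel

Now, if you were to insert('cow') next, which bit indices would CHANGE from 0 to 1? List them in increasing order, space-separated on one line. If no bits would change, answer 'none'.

Start: bits=000000000
After insert 'owl': sets bits 0 1 8 -> bits=110000001
After insert 'elk': sets bits 4 5 -> bits=110011001
After insert 'jay': sets bits 1 5 8 -> bits=110011001
After insert 'eel': sets bits 2 4 5 -> bits=111011001
insert 'cow' would touch bits 1 3 8; currently bit1=1, bit3=0, bit8=1
Bits that are 0 among those (would change 0->1): 3

Answer: 3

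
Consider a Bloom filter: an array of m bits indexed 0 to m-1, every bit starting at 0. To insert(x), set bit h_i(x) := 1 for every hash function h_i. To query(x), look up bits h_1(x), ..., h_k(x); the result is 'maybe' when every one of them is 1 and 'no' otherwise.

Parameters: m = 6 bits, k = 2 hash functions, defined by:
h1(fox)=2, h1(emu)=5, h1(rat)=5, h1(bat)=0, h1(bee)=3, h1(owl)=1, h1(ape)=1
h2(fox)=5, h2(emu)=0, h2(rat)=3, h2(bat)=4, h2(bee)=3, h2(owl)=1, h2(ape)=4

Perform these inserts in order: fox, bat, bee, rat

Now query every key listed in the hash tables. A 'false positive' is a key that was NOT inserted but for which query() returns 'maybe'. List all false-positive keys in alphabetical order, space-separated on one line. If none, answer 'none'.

Start: bits=000000
After insert 'fox': sets bits 2 5 -> bits=001001
After insert 'bat': sets bits 0 4 -> bits=101011
After insert 'bee': sets bits 3 -> bits=101111
After insert 'rat': sets bits 3 5 -> bits=101111
Not inserted: ape emu owl — query each against bits=101111:
query ape: checks bit1=0, bit4=1 (has a 0) -> no => not a false positive
query emu: checks bit0=1, bit5=1 (all 1) -> maybe => FALSE POSITIVE
query owl: checks bit1=0 (has a 0) -> no => not a false positive
False positives (alphabetical): emu

Answer: emu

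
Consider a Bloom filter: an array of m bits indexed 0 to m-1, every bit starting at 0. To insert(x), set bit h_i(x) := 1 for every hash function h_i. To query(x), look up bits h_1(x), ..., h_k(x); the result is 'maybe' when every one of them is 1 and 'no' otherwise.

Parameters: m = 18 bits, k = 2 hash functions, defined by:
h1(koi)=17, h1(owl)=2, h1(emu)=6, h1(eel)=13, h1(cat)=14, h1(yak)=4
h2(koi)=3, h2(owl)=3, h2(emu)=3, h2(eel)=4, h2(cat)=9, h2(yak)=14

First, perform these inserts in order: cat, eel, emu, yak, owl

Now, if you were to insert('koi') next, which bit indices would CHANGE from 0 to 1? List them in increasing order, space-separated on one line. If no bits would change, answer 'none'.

Answer: 17

Derivation:
Start: bits=000000000000000000
After insert 'cat': sets bits 9 14 -> bits=000000000100001000
After insert 'eel': sets bits 4 13 -> bits=000010000100011000
After insert 'emu': sets bits 3 6 -> bits=000110100100011000
After insert 'yak': sets bits 4 14 -> bits=000110100100011000
After insert 'owl': sets bits 2 3 -> bits=001110100100011000
insert 'koi' would touch bits 3 17; currently bit3=1, bit17=0
Bits that are 0 among those (would change 0->1): 17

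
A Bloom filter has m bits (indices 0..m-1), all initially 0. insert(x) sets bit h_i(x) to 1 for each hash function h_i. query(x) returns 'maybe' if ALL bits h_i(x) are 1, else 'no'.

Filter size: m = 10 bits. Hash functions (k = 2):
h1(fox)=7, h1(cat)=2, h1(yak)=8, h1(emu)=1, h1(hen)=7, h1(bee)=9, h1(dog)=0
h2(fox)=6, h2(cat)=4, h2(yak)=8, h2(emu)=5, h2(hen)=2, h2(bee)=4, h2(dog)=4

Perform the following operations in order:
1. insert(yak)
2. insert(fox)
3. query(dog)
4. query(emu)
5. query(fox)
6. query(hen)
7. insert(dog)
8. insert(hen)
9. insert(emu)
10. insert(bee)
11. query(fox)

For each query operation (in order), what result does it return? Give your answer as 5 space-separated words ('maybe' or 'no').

Start: bits=0000000000
Op 1: insert yak -> sets bits 8 -> bits=0000000010
Op 2: insert fox -> sets bits 6 7 -> bits=0000001110
Op 3: query dog -> checks bit0=0, bit4=0 (has a 0) -> no
Op 4: query emu -> checks bit1=0, bit5=0 (has a 0) -> no
Op 5: query fox -> checks bit6=1, bit7=1 (all 1) -> maybe
Op 6: query hen -> checks bit2=0, bit7=1 (has a 0) -> no
Op 7: insert dog -> sets bits 0 4 -> bits=1000101110
Op 8: insert hen -> sets bits 2 7 -> bits=1010101110
Op 9: insert emu -> sets bits 1 5 -> bits=1110111110
Op 10: insert bee -> sets bits 4 9 -> bits=1110111111
Op 11: query fox -> checks bit6=1, bit7=1 (all 1) -> maybe
Query results in order: no no maybe no maybe

Answer: no no maybe no maybe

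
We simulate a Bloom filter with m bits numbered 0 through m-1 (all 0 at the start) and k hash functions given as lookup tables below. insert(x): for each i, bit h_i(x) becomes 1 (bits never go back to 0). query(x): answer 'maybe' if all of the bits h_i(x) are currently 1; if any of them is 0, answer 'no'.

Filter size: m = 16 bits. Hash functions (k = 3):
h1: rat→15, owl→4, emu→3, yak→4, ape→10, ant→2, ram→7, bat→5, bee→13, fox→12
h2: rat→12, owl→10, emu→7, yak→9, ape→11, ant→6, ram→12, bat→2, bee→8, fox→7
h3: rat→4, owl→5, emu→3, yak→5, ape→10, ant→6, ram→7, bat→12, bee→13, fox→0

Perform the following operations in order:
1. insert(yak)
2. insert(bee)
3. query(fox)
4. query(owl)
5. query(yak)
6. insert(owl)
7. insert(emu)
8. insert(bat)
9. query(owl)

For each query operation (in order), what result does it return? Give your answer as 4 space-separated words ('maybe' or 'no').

Start: bits=0000000000000000
Op 1: insert yak -> sets bits 4 5 9 -> bits=0000110001000000
Op 2: insert bee -> sets bits 8 13 -> bits=0000110011000100
Op 3: query fox -> checks bit0=0, bit7=0, bit12=0 (has a 0) -> no
Op 4: query owl -> checks bit4=1, bit5=1, bit10=0 (has a 0) -> no
Op 5: query yak -> checks bit4=1, bit5=1, bit9=1 (all 1) -> maybe
Op 6: insert owl -> sets bits 4 5 10 -> bits=0000110011100100
Op 7: insert emu -> sets bits 3 7 -> bits=0001110111100100
Op 8: insert bat -> sets bits 2 5 12 -> bits=0011110111101100
Op 9: query owl -> checks bit4=1, bit5=1, bit10=1 (all 1) -> maybe
Query results in order: no no maybe maybe

Answer: no no maybe maybe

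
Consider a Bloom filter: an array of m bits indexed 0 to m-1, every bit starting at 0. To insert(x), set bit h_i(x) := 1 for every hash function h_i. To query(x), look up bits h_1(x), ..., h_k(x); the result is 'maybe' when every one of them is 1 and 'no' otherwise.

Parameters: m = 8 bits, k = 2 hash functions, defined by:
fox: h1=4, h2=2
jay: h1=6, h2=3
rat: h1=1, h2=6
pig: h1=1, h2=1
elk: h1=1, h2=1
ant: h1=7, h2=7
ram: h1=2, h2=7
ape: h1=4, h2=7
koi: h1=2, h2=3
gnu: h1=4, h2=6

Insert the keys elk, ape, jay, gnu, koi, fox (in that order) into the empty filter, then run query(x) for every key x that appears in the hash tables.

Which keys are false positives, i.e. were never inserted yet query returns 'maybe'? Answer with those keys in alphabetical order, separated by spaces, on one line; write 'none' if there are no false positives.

Answer: ant pig ram rat

Derivation:
Start: bits=00000000
After insert 'elk': sets bits 1 -> bits=01000000
After insert 'ape': sets bits 4 7 -> bits=01001001
After insert 'jay': sets bits 3 6 -> bits=01011011
After insert 'gnu': sets bits 4 6 -> bits=01011011
After insert 'koi': sets bits 2 3 -> bits=01111011
After insert 'fox': sets bits 2 4 -> bits=01111011
Not inserted: ant pig ram rat — query each against bits=01111011:
query ant: checks bit7=1 (all 1) -> maybe => FALSE POSITIVE
query pig: checks bit1=1 (all 1) -> maybe => FALSE POSITIVE
query ram: checks bit2=1, bit7=1 (all 1) -> maybe => FALSE POSITIVE
query rat: checks bit1=1, bit6=1 (all 1) -> maybe => FALSE POSITIVE
False positives (alphabetical): ant pig ram rat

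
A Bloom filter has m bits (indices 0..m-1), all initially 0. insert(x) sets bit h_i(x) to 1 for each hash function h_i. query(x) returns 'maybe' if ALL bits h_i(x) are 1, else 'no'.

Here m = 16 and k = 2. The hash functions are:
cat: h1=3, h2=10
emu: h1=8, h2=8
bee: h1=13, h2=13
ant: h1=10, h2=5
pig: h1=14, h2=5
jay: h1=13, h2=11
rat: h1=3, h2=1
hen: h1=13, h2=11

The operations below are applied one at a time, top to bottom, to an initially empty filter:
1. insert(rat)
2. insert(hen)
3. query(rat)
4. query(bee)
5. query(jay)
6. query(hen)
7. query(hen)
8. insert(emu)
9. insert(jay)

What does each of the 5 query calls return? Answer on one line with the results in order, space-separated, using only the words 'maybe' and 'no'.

Answer: maybe maybe maybe maybe maybe

Derivation:
Start: bits=0000000000000000
Op 1: insert rat -> sets bits 1 3 -> bits=0101000000000000
Op 2: insert hen -> sets bits 11 13 -> bits=0101000000010100
Op 3: query rat -> checks bit1=1, bit3=1 (all 1) -> maybe
Op 4: query bee -> checks bit13=1 (all 1) -> maybe
Op 5: query jay -> checks bit11=1, bit13=1 (all 1) -> maybe
Op 6: query hen -> checks bit11=1, bit13=1 (all 1) -> maybe
Op 7: query hen -> checks bit11=1, bit13=1 (all 1) -> maybe
Op 8: insert emu -> sets bits 8 -> bits=0101000010010100
Op 9: insert jay -> sets bits 11 13 -> bits=0101000010010100
Query results in order: maybe maybe maybe maybe maybe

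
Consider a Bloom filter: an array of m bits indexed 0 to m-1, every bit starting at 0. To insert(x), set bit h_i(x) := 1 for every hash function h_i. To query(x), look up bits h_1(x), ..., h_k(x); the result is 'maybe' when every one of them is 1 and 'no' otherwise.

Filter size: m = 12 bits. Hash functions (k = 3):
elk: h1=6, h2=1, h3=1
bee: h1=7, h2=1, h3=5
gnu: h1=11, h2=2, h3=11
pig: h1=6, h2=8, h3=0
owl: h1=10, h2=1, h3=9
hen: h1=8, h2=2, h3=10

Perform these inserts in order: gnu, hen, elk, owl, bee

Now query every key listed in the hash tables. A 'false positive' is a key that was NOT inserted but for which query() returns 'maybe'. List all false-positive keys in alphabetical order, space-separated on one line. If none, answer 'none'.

Start: bits=000000000000
After insert 'gnu': sets bits 2 11 -> bits=001000000001
After insert 'hen': sets bits 2 8 10 -> bits=001000001011
After insert 'elk': sets bits 1 6 -> bits=011000101011
After insert 'owl': sets bits 1 9 10 -> bits=011000101111
After insert 'bee': sets bits 1 5 7 -> bits=011001111111
Not inserted: pig — query each against bits=011001111111:
query pig: checks bit0=0, bit6=1, bit8=1 (has a 0) -> no => not a false positive
False positives (alphabetical): none

Answer: none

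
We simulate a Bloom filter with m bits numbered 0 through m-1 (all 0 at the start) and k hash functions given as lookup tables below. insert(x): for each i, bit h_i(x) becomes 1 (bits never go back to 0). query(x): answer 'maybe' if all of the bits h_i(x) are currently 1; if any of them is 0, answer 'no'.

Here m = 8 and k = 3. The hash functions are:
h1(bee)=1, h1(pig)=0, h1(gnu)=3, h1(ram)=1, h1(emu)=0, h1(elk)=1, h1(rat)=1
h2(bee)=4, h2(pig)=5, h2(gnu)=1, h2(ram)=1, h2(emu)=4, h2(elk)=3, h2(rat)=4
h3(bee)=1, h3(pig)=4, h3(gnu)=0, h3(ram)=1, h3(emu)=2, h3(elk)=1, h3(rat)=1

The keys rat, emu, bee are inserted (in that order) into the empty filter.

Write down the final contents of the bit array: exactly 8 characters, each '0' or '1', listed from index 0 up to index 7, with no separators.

Start: bits=00000000
After insert 'rat': sets bits 1 4 -> bits=01001000
After insert 'emu': sets bits 0 2 4 -> bits=11101000
After insert 'bee': sets bits 1 4 -> bits=11101000

Answer: 11101000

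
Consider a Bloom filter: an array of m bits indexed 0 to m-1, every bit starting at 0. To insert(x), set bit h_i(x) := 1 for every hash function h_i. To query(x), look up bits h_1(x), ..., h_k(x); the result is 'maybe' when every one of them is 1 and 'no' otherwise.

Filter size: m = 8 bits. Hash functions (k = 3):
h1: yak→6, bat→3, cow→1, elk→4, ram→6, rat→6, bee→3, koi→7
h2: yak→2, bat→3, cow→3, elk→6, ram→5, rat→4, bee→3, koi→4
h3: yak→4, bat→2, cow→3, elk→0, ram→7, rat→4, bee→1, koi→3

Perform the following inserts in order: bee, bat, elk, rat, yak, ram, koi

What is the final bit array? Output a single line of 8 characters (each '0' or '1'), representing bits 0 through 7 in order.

Start: bits=00000000
After insert 'bee': sets bits 1 3 -> bits=01010000
After insert 'bat': sets bits 2 3 -> bits=01110000
After insert 'elk': sets bits 0 4 6 -> bits=11111010
After insert 'rat': sets bits 4 6 -> bits=11111010
After insert 'yak': sets bits 2 4 6 -> bits=11111010
After insert 'ram': sets bits 5 6 7 -> bits=11111111
After insert 'koi': sets bits 3 4 7 -> bits=11111111

Answer: 11111111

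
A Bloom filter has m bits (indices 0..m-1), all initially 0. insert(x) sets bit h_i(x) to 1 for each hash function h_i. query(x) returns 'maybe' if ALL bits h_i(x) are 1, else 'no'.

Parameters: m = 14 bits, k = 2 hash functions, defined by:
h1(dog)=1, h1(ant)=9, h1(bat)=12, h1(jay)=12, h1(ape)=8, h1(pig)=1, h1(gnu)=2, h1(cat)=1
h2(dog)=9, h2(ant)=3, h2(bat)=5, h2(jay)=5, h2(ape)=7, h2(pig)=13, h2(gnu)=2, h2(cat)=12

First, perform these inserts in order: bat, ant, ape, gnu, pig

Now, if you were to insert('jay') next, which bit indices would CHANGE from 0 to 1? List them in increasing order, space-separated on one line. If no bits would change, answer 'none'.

Answer: none

Derivation:
Start: bits=00000000000000
After insert 'bat': sets bits 5 12 -> bits=00000100000010
After insert 'ant': sets bits 3 9 -> bits=00010100010010
After insert 'ape': sets bits 7 8 -> bits=00010101110010
After insert 'gnu': sets bits 2 -> bits=00110101110010
After insert 'pig': sets bits 1 13 -> bits=01110101110011
insert 'jay' would touch bits 5 12; currently bit5=1, bit12=1
Bits that are 0 among those (would change 0->1): none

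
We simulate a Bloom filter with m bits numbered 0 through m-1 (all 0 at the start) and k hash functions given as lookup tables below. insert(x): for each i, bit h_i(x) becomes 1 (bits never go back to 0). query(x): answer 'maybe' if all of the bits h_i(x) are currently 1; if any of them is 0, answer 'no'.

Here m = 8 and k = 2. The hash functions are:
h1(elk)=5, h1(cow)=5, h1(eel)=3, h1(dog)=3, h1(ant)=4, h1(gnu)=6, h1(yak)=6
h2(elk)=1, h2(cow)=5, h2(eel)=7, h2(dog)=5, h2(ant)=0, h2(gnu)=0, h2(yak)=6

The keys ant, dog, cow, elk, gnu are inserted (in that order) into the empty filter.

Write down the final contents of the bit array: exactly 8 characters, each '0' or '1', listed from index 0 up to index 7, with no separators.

Answer: 11011110

Derivation:
Start: bits=00000000
After insert 'ant': sets bits 0 4 -> bits=10001000
After insert 'dog': sets bits 3 5 -> bits=10011100
After insert 'cow': sets bits 5 -> bits=10011100
After insert 'elk': sets bits 1 5 -> bits=11011100
After insert 'gnu': sets bits 0 6 -> bits=11011110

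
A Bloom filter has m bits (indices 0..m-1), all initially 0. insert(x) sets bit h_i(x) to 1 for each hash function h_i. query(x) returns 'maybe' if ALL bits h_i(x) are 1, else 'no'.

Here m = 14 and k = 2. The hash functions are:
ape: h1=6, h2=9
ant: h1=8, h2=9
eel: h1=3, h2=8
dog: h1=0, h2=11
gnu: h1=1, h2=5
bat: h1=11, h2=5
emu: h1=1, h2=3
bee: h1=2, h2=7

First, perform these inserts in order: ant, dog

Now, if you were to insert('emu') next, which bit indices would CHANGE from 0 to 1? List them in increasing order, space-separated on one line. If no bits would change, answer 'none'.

Start: bits=00000000000000
After insert 'ant': sets bits 8 9 -> bits=00000000110000
After insert 'dog': sets bits 0 11 -> bits=10000000110100
insert 'emu' would touch bits 1 3; currently bit1=0, bit3=0
Bits that are 0 among those (would change 0->1): 1 3

Answer: 1 3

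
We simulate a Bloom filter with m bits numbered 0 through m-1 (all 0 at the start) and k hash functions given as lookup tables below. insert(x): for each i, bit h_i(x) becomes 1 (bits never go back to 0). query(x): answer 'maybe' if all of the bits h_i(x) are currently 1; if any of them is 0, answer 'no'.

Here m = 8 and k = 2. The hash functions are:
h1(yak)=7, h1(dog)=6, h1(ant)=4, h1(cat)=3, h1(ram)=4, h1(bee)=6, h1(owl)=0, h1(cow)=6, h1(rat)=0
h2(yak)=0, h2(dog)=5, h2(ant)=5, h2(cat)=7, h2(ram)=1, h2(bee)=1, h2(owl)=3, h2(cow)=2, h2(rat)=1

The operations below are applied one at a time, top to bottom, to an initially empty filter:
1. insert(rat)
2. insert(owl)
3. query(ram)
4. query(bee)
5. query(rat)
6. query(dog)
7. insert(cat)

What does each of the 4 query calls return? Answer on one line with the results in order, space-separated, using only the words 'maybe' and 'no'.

Answer: no no maybe no

Derivation:
Start: bits=00000000
Op 1: insert rat -> sets bits 0 1 -> bits=11000000
Op 2: insert owl -> sets bits 0 3 -> bits=11010000
Op 3: query ram -> checks bit1=1, bit4=0 (has a 0) -> no
Op 4: query bee -> checks bit1=1, bit6=0 (has a 0) -> no
Op 5: query rat -> checks bit0=1, bit1=1 (all 1) -> maybe
Op 6: query dog -> checks bit5=0, bit6=0 (has a 0) -> no
Op 7: insert cat -> sets bits 3 7 -> bits=11010001
Query results in order: no no maybe no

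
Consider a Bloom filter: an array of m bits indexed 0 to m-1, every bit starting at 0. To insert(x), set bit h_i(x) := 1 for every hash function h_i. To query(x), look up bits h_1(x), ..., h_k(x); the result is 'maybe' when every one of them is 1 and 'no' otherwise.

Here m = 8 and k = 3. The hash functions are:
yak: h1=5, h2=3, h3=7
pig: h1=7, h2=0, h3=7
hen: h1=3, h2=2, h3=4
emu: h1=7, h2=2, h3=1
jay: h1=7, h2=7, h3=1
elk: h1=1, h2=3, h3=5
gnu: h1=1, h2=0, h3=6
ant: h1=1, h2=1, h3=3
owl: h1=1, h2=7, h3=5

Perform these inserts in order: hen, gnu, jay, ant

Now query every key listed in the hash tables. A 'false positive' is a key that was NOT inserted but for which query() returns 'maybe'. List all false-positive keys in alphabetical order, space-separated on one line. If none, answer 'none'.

Answer: emu pig

Derivation:
Start: bits=00000000
After insert 'hen': sets bits 2 3 4 -> bits=00111000
After insert 'gnu': sets bits 0 1 6 -> bits=11111010
After insert 'jay': sets bits 1 7 -> bits=11111011
After insert 'ant': sets bits 1 3 -> bits=11111011
Not inserted: elk emu owl pig yak — query each against bits=11111011:
query elk: checks bit1=1, bit3=1, bit5=0 (has a 0) -> no => not a false positive
query emu: checks bit1=1, bit2=1, bit7=1 (all 1) -> maybe => FALSE POSITIVE
query owl: checks bit1=1, bit5=0, bit7=1 (has a 0) -> no => not a false positive
query pig: checks bit0=1, bit7=1 (all 1) -> maybe => FALSE POSITIVE
query yak: checks bit3=1, bit5=0, bit7=1 (has a 0) -> no => not a false positive
False positives (alphabetical): emu pig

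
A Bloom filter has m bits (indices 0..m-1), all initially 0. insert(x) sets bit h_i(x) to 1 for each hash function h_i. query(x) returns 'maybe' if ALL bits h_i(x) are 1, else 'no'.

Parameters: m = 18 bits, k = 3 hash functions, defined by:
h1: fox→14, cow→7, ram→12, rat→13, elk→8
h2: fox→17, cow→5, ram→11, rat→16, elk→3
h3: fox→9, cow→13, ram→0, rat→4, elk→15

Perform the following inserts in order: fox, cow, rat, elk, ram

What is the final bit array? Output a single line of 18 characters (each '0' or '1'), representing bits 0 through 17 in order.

Answer: 100111011101111111

Derivation:
Start: bits=000000000000000000
After insert 'fox': sets bits 9 14 17 -> bits=000000000100001001
After insert 'cow': sets bits 5 7 13 -> bits=000001010100011001
After insert 'rat': sets bits 4 13 16 -> bits=000011010100011011
After insert 'elk': sets bits 3 8 15 -> bits=000111011100011111
After insert 'ram': sets bits 0 11 12 -> bits=100111011101111111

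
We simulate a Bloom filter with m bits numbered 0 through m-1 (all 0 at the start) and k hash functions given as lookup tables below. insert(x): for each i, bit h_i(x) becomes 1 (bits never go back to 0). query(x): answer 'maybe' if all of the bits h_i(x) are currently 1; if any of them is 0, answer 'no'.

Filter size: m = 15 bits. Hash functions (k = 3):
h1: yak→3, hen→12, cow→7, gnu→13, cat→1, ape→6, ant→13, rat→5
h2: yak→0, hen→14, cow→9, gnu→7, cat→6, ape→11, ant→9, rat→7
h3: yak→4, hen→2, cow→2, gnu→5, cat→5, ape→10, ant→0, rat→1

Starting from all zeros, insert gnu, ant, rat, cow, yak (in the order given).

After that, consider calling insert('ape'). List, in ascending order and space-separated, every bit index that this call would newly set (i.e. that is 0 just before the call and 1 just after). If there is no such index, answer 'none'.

Start: bits=000000000000000
After insert 'gnu': sets bits 5 7 13 -> bits=000001010000010
After insert 'ant': sets bits 0 9 13 -> bits=100001010100010
After insert 'rat': sets bits 1 5 7 -> bits=110001010100010
After insert 'cow': sets bits 2 7 9 -> bits=111001010100010
After insert 'yak': sets bits 0 3 4 -> bits=111111010100010
insert 'ape' would touch bits 6 10 11; currently bit6=0, bit10=0, bit11=0
Bits that are 0 among those (would change 0->1): 6 10 11

Answer: 6 10 11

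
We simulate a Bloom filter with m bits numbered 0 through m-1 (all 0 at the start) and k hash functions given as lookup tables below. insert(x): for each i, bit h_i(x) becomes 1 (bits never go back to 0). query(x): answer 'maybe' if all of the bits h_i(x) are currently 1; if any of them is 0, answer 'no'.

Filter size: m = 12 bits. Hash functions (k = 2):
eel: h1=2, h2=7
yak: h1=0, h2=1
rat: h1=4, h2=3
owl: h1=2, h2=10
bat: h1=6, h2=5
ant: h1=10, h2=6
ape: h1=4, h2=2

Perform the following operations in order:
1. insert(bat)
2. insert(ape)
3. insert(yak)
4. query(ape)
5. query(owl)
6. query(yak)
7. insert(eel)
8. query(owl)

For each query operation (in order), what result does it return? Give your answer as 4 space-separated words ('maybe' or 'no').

Answer: maybe no maybe no

Derivation:
Start: bits=000000000000
Op 1: insert bat -> sets bits 5 6 -> bits=000001100000
Op 2: insert ape -> sets bits 2 4 -> bits=001011100000
Op 3: insert yak -> sets bits 0 1 -> bits=111011100000
Op 4: query ape -> checks bit2=1, bit4=1 (all 1) -> maybe
Op 5: query owl -> checks bit2=1, bit10=0 (has a 0) -> no
Op 6: query yak -> checks bit0=1, bit1=1 (all 1) -> maybe
Op 7: insert eel -> sets bits 2 7 -> bits=111011110000
Op 8: query owl -> checks bit2=1, bit10=0 (has a 0) -> no
Query results in order: maybe no maybe no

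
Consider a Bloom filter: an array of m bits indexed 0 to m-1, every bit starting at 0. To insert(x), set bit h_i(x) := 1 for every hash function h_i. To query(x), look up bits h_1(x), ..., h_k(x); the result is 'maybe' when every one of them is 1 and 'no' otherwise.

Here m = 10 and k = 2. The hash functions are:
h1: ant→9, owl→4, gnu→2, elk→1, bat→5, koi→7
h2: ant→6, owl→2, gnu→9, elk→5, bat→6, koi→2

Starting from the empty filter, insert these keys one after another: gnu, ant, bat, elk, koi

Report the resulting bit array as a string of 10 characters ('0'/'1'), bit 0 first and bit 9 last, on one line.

Start: bits=0000000000
After insert 'gnu': sets bits 2 9 -> bits=0010000001
After insert 'ant': sets bits 6 9 -> bits=0010001001
After insert 'bat': sets bits 5 6 -> bits=0010011001
After insert 'elk': sets bits 1 5 -> bits=0110011001
After insert 'koi': sets bits 2 7 -> bits=0110011101

Answer: 0110011101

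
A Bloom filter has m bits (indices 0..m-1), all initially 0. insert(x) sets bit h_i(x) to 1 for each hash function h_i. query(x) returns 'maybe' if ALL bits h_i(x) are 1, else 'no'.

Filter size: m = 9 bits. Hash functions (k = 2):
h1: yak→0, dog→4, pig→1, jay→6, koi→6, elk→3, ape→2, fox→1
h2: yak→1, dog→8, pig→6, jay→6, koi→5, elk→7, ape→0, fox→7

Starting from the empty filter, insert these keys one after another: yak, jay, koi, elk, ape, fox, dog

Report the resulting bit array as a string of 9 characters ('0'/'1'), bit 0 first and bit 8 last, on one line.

Start: bits=000000000
After insert 'yak': sets bits 0 1 -> bits=110000000
After insert 'jay': sets bits 6 -> bits=110000100
After insert 'koi': sets bits 5 6 -> bits=110001100
After insert 'elk': sets bits 3 7 -> bits=110101110
After insert 'ape': sets bits 0 2 -> bits=111101110
After insert 'fox': sets bits 1 7 -> bits=111101110
After insert 'dog': sets bits 4 8 -> bits=111111111

Answer: 111111111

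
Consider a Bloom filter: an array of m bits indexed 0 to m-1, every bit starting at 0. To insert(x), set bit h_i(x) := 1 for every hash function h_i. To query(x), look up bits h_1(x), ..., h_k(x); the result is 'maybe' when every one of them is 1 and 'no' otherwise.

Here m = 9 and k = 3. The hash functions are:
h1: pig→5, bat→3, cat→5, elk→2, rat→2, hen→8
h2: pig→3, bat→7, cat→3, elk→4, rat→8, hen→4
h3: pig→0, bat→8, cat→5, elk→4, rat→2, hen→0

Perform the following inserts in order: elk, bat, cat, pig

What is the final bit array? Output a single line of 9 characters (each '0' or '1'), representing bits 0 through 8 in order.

Start: bits=000000000
After insert 'elk': sets bits 2 4 -> bits=001010000
After insert 'bat': sets bits 3 7 8 -> bits=001110011
After insert 'cat': sets bits 3 5 -> bits=001111011
After insert 'pig': sets bits 0 3 5 -> bits=101111011

Answer: 101111011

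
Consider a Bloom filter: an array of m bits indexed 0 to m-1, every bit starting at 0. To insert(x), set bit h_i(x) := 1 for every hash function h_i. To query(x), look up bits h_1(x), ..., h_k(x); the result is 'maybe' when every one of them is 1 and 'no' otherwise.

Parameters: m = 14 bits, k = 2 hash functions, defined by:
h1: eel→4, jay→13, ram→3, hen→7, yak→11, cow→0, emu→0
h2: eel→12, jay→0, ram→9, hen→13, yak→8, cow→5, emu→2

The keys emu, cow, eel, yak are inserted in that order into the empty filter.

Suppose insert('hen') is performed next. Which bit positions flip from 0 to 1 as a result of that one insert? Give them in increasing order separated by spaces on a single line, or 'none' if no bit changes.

Start: bits=00000000000000
After insert 'emu': sets bits 0 2 -> bits=10100000000000
After insert 'cow': sets bits 0 5 -> bits=10100100000000
After insert 'eel': sets bits 4 12 -> bits=10101100000010
After insert 'yak': sets bits 8 11 -> bits=10101100100110
insert 'hen' would touch bits 7 13; currently bit7=0, bit13=0
Bits that are 0 among those (would change 0->1): 7 13

Answer: 7 13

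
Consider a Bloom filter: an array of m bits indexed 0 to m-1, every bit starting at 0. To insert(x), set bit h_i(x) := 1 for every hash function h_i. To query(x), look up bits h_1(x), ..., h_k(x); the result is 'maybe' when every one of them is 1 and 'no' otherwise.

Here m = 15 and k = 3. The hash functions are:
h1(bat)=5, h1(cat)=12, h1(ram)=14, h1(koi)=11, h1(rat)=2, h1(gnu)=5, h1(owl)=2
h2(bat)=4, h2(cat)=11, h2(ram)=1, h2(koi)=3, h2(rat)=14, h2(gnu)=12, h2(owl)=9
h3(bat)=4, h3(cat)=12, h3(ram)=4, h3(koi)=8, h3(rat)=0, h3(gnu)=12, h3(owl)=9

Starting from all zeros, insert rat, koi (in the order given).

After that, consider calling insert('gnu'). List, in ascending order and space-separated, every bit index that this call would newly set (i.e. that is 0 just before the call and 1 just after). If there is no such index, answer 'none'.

Answer: 5 12

Derivation:
Start: bits=000000000000000
After insert 'rat': sets bits 0 2 14 -> bits=101000000000001
After insert 'koi': sets bits 3 8 11 -> bits=101100001001001
insert 'gnu' would touch bits 5 12; currently bit5=0, bit12=0
Bits that are 0 among those (would change 0->1): 5 12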